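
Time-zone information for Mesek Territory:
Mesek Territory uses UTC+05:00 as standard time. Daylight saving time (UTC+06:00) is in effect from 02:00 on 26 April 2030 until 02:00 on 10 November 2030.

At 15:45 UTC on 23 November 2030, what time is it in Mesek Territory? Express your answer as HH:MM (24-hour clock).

20:45

At the standard offset (UTC+05:00), 15:45 UTC + 5h = 20:45 Mesek Territory standard time.
The standard-time date in Mesek Territory, 23 November 2030, is outside the daylight-saving period (26 April – 10 November), so Mesek Territory is on standard time, UTC+05:00.
15:45 UTC + 5h = 20:45 local.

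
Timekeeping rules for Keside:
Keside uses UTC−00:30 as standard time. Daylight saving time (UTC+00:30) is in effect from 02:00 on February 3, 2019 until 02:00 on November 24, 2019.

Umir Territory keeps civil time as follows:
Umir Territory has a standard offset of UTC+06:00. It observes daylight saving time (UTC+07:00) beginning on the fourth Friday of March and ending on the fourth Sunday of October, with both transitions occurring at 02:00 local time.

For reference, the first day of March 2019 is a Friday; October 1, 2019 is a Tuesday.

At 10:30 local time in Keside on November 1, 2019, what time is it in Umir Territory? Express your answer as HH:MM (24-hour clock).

16:00

November 1, 2019 falls between 3 February and 24 November, so daylight saving is in effect and Keside is at UTC+00:30.
10:30 Keside − 0h30m = 10:00 UTC.
1 March 2019 is a Friday, so the first Friday is March 1 and the fourth is March 22.
1 October 2019 is a Tuesday, so the first Sunday is October 6 and the fourth is October 27.
At the standard offset (UTC+06:00), 10:00 UTC + 6h = 16:00 Umir Territory standard time.
Daylight saving runs 22 March – 27 October; the standard-time date in Umir Territory, November 1, 2019, is outside that window, so Umir Territory is on standard time at UTC+06:00.
10:00 UTC + 6h = 16:00 Umir Territory.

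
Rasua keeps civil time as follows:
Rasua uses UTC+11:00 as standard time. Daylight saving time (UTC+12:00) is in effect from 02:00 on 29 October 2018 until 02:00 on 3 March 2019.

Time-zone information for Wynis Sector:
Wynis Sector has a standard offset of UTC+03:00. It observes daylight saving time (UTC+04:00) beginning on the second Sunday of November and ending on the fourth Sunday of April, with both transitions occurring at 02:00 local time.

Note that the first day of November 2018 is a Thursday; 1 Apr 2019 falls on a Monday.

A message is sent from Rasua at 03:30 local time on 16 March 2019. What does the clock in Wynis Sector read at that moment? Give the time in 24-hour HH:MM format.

16 March 2019 is outside the daylight-saving period (29 October 2018 – 3 March 2019), so Rasua is on standard time, UTC+11:00.
03:30 Rasua − 11h = 16:30 UTC (rolling into the previous day, 15 March 2019).
1 November 2018 is a Thursday, so the first Sunday is November 4 and the second is November 11.
1 April 2019 is a Monday, so the first Sunday is April 7 and the fourth is April 28.
At the standard offset (UTC+03:00), 16:30 UTC + 3h = 19:30 Wynis Sector standard time.
The standard-time date in Wynis Sector, 15 March 2019, lies within the daylight-saving period (11 November 2018 – 28 April 2019), so Wynis Sector is on daylight time, UTC+04:00.
16:30 UTC + 4h = 20:30 Wynis Sector.

20:30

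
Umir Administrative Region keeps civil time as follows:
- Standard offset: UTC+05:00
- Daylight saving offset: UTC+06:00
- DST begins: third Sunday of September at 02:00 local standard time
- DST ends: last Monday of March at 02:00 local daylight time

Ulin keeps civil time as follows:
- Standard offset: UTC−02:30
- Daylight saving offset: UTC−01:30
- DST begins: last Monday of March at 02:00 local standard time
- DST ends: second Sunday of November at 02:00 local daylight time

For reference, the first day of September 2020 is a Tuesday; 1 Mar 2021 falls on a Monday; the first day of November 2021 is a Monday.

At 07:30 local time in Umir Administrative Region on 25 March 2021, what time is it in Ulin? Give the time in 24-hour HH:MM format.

23:00

1 September 2020 is a Tuesday, so the first Sunday is September 6 and the third is September 20.
1 March 2021 is a Monday, so Mondays fall on 1, 8, 15, 22, 29; the last is March 29.
Daylight saving runs 20 September 2020 – 29 March 2021; 25 March 2021 is inside that window, so Umir Administrative Region is at UTC+06:00.
07:30 Umir Administrative Region − 6h = 01:30 UTC.
1 March 2021 is a Monday, so Mondays fall on 1, 8, 15, 22, 29; the last is March 29.
1 November 2021 is a Monday, so the first Sunday is November 7 and the second is November 14.
At the standard offset (UTC−02:30), 01:30 UTC − 2h30m = 23:00 Ulin standard time (rolling into the previous day, 24 March 2021).
The standard-time date in Ulin, 24 March 2021, is outside the daylight-saving period (29 March – 14 November), so Ulin is on standard time, UTC−02:30.
01:30 UTC − 2h30m = 23:00 Ulin (rolling into the previous day, 24 March 2021).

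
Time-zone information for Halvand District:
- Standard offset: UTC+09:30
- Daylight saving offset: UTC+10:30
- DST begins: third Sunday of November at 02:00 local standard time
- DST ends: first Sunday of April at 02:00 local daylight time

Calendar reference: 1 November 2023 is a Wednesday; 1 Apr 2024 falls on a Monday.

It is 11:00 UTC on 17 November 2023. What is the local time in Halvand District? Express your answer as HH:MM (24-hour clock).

20:30

1 November 2023 is a Wednesday, so the first Sunday is November 5 and the third is November 19.
1 April 2024 is a Monday, so the first Sunday is April 7.
At the standard offset (UTC+09:30), 11:00 UTC + 9h30m = 20:30 Halvand District standard time.
Daylight saving runs 19 November 2023 – 7 April 2024; the standard-time date in Halvand District, 17 November 2023, is outside that window, so Halvand District is on standard time at UTC+09:30.
11:00 UTC + 9h30m = 20:30 local.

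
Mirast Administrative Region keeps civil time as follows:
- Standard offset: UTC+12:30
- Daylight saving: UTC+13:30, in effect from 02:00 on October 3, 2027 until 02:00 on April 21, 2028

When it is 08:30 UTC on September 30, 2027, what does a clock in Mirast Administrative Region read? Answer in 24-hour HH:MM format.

21:00

At the standard offset (UTC+12:30), 08:30 UTC + 12h30m = 21:00 Mirast Administrative Region standard time.
Daylight saving runs 3 October 2027 – 21 April 2028; the standard-time date in Mirast Administrative Region, September 30, 2027, is outside that window, so Mirast Administrative Region is on standard time at UTC+12:30.
08:30 UTC + 12h30m = 21:00 local.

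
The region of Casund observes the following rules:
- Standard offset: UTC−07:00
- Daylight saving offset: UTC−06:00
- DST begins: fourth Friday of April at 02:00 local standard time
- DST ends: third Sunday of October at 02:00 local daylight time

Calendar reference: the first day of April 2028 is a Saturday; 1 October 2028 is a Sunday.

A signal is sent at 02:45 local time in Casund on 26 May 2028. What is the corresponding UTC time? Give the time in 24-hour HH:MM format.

08:45

1 April 2028 is a Saturday, so the first Friday is April 7 and the fourth is April 28.
1 October 2028 is a Sunday, so the first Sunday is October 1 and the third is October 15.
26 May 2028 falls between 28 April and 15 October, so daylight saving is in effect and Casund is at UTC−06:00.
02:45 local + 6h = 08:45 UTC.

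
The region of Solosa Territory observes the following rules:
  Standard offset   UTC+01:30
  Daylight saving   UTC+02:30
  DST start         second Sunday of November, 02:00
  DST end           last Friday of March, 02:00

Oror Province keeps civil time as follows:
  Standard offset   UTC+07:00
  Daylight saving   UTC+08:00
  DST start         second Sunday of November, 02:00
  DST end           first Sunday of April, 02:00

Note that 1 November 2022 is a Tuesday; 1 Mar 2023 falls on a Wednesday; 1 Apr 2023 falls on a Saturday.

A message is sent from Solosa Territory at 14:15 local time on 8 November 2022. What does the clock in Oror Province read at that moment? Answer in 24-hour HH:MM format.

1 November 2022 is a Tuesday, so the first Sunday is November 6 and the second is November 13.
1 March 2023 is a Wednesday, so Fridays fall on 3, 10, 17, 24, 31; the last is March 31.
8 November 2022 is outside the daylight-saving period (13 November 2022 – 31 March 2023), so Solosa Territory is on standard time, UTC+01:30.
14:15 Solosa Territory − 1h30m = 12:45 UTC.
1 November 2022 is a Tuesday, so the first Sunday is November 6 and the second is November 13.
1 April 2023 is a Saturday, so the first Sunday is April 2.
At the standard offset (UTC+07:00), 12:45 UTC + 7h = 19:45 Oror Province standard time.
The standard-time date in Oror Province, 8 November 2022, does not fall between 13 November 2022 and 2 April 2023, so daylight saving is not in effect and Oror Province is at UTC+07:00.
12:45 UTC + 7h = 19:45 Oror Province.

19:45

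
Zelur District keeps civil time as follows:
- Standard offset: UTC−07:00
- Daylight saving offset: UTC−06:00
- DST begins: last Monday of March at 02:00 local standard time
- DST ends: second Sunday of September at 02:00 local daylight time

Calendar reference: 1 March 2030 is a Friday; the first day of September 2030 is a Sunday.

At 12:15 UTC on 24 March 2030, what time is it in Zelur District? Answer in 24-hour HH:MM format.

1 March 2030 is a Friday, so Mondays fall on 4, 11, 18, 25; the last is March 25.
1 September 2030 is a Sunday, so the first Sunday is September 1 and the second is September 8.
At the standard offset (UTC−07:00), 12:15 UTC − 7h = 05:15 Zelur District standard time.
The standard-time date in Zelur District, 24 March 2030, does not fall between 25 March and 8 September, so daylight saving is not in effect and Zelur District is at UTC−07:00.
12:15 UTC − 7h = 05:15 local.

05:15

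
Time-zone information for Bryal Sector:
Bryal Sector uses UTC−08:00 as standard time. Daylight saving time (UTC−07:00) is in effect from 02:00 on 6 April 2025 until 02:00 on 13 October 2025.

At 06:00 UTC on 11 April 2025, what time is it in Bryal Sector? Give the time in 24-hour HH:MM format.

At the standard offset (UTC−08:00), 06:00 UTC − 8h = 22:00 Bryal Sector standard time (rolling into the previous day, 10 April 2025).
Daylight saving runs 6 April – 13 October; the standard-time date in Bryal Sector, 10 April 2025, is inside that window, so Bryal Sector is at UTC−07:00.
06:00 UTC − 7h = 23:00 local (rolling into the previous day, 10 April 2025).

23:00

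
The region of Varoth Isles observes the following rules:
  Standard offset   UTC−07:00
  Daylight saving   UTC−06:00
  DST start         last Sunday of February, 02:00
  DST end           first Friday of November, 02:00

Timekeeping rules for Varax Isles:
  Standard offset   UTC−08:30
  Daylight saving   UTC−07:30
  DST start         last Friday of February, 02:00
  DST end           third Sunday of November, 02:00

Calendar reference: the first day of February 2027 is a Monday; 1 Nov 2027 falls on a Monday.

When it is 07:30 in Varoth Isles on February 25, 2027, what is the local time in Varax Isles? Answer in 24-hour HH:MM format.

06:00

1 February 2027 is a Monday, so Sundays fall on 7, 14, 21, 28; the last is February 28.
1 November 2027 is a Monday, so the first Friday is November 5.
Daylight saving runs 28 February – 5 November; February 25, 2027 is outside that window, so Varoth Isles is on standard time at UTC−07:00.
07:30 Varoth Isles + 7h = 14:30 UTC.
1 February 2027 is a Monday, so Fridays fall on 5, 12, 19, 26; the last is February 26.
1 November 2027 is a Monday, so the first Sunday is November 7 and the third is November 21.
At the standard offset (UTC−08:30), 14:30 UTC − 8h30m = 06:00 Varax Isles standard time.
The standard-time date in Varax Isles, February 25, 2027, does not fall between 26 February and 21 November, so daylight saving is not in effect and Varax Isles is at UTC−08:30.
14:30 UTC − 8h30m = 06:00 Varax Isles.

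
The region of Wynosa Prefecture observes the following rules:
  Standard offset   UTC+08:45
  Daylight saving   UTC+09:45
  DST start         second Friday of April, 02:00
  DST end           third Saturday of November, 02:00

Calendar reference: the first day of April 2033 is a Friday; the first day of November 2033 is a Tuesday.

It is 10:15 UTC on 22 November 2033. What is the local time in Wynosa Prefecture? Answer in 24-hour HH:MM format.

19:00

1 April 2033 is a Friday, so the first Friday is April 1 and the second is April 8.
1 November 2033 is a Tuesday, so the first Saturday is November 5 and the third is November 19.
At the standard offset (UTC+08:45), 10:15 UTC + 8h45m = 19:00 Wynosa Prefecture standard time.
Daylight saving runs 8 April – 19 November; the standard-time date in Wynosa Prefecture, 22 November 2033, is outside that window, so Wynosa Prefecture is on standard time at UTC+08:45.
10:15 UTC + 8h45m = 19:00 local.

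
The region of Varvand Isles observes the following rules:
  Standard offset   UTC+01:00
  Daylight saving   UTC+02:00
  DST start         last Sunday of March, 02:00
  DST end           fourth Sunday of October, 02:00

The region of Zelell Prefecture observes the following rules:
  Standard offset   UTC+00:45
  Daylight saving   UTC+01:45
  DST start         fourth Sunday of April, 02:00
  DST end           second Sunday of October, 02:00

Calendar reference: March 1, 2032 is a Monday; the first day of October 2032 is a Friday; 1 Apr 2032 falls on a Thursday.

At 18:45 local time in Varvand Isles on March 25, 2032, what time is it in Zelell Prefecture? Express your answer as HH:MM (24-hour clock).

1 March 2032 is a Monday, so Sundays fall on 7, 14, 21, 28; the last is March 28.
1 October 2032 is a Friday, so the first Sunday is October 3 and the fourth is October 24.
March 25, 2032 does not fall between 28 March and 24 October, so daylight saving is not in effect and Varvand Isles is at UTC+01:00.
18:45 Varvand Isles − 1h = 17:45 UTC.
1 April 2032 is a Thursday, so the first Sunday is April 4 and the fourth is April 25.
1 October 2032 is a Friday, so the first Sunday is October 3 and the second is October 10.
At the standard offset (UTC+00:45), 17:45 UTC + 0h45m = 18:30 Zelell Prefecture standard time.
Daylight saving runs 25 April – 10 October; the standard-time date in Zelell Prefecture, March 25, 2032, is outside that window, so Zelell Prefecture is on standard time at UTC+00:45.
17:45 UTC + 0h45m = 18:30 Zelell Prefecture.

18:30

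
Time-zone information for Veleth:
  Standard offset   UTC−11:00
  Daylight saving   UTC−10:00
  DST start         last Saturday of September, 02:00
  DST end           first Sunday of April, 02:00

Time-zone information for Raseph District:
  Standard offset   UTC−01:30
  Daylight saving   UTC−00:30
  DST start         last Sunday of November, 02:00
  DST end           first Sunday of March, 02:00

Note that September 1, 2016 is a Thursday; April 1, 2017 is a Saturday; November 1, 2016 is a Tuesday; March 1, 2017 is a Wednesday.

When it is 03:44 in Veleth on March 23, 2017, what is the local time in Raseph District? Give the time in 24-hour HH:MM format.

12:14

1 September 2016 is a Thursday, so Saturdays fall on 3, 10, 17, 24; the last is September 24.
1 April 2017 is a Saturday, so the first Sunday is April 2.
March 23, 2017 falls between 24 September 2016 and 2 April 2017, so daylight saving is in effect and Veleth is at UTC−10:00.
03:44 Veleth + 10h = 13:44 UTC.
1 November 2016 is a Tuesday, so Sundays fall on 6, 13, 20, 27; the last is November 27.
1 March 2017 is a Wednesday, so the first Sunday is March 5.
At the standard offset (UTC−01:30), 13:44 UTC − 1h30m = 12:14 Raseph District standard time.
Daylight saving runs 27 November 2016 – 5 March 2017; the standard-time date in Raseph District, March 23, 2017, is outside that window, so Raseph District is on standard time at UTC−01:30.
13:44 UTC − 1h30m = 12:14 Raseph District.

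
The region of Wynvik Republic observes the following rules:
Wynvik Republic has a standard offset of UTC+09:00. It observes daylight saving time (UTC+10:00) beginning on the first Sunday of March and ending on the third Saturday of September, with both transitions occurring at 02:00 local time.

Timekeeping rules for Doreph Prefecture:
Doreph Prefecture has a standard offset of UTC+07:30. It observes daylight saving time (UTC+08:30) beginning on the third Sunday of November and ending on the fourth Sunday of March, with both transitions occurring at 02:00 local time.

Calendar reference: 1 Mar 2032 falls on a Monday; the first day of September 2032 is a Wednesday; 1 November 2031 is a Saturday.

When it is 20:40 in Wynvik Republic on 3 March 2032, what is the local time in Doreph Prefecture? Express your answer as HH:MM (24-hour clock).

20:10

1 March 2032 is a Monday, so the first Sunday is March 7.
1 September 2032 is a Wednesday, so the first Saturday is September 4 and the third is September 18.
3 March 2032 does not fall between 7 March and 18 September, so daylight saving is not in effect and Wynvik Republic is at UTC+09:00.
20:40 Wynvik Republic − 9h = 11:40 UTC.
1 November 2031 is a Saturday, so the first Sunday is November 2 and the third is November 16.
1 March 2032 is a Monday, so the first Sunday is March 7 and the fourth is March 28.
At the standard offset (UTC+07:30), 11:40 UTC + 7h30m = 19:10 Doreph Prefecture standard time.
The standard-time date in Doreph Prefecture, 3 March 2032, lies within the daylight-saving period (16 November 2031 – 28 March 2032), so Doreph Prefecture is on daylight time, UTC+08:30.
11:40 UTC + 8h30m = 20:10 Doreph Prefecture.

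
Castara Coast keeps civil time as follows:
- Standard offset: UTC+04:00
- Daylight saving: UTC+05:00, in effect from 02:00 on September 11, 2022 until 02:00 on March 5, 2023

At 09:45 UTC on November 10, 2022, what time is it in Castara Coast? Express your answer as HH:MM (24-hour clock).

At the standard offset (UTC+04:00), 09:45 UTC + 4h = 13:45 Castara Coast standard time.
Daylight saving runs 11 September 2022 – 5 March 2023; the standard-time date in Castara Coast, November 10, 2022, is inside that window, so Castara Coast is at UTC+05:00.
09:45 UTC + 5h = 14:45 local.

14:45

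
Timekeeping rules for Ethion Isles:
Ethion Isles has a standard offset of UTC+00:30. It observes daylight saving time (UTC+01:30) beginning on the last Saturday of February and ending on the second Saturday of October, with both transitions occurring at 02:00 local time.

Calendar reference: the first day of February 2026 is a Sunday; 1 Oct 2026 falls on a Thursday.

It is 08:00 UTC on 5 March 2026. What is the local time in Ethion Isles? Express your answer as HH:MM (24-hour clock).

09:30

1 February 2026 is a Sunday, so Saturdays fall on 7, 14, 21, 28; the last is February 28.
1 October 2026 is a Thursday, so the first Saturday is October 3 and the second is October 10.
At the standard offset (UTC+00:30), 08:00 UTC + 0h30m = 08:30 Ethion Isles standard time.
Daylight saving runs 28 February – 10 October; the standard-time date in Ethion Isles, 5 March 2026, is inside that window, so Ethion Isles is at UTC+01:30.
08:00 UTC + 1h30m = 09:30 local.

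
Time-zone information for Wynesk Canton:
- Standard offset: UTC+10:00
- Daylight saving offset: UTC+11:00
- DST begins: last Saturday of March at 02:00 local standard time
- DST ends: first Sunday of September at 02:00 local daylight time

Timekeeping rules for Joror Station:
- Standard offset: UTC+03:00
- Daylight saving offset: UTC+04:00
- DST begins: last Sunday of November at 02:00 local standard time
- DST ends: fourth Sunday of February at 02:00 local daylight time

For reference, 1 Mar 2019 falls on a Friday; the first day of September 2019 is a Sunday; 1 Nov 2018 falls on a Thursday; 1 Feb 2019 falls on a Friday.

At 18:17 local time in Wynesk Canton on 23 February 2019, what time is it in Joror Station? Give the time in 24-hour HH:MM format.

1 March 2019 is a Friday, so Saturdays fall on 2, 9, 16, 23, 30; the last is March 30.
1 September 2019 is a Sunday, so the first Sunday is September 1.
23 February 2019 does not fall between 30 March and 1 September, so daylight saving is not in effect and Wynesk Canton is at UTC+10:00.
18:17 Wynesk Canton − 10h = 08:17 UTC.
1 November 2018 is a Thursday, so Sundays fall on 4, 11, 18, 25; the last is November 25.
1 February 2019 is a Friday, so the first Sunday is February 3 and the fourth is February 24.
At the standard offset (UTC+03:00), 08:17 UTC + 3h = 11:17 Joror Station standard time.
The standard-time date in Joror Station, 23 February 2019, lies within the daylight-saving period (25 November 2018 – 24 February 2019), so Joror Station is on daylight time, UTC+04:00.
08:17 UTC + 4h = 12:17 Joror Station.

12:17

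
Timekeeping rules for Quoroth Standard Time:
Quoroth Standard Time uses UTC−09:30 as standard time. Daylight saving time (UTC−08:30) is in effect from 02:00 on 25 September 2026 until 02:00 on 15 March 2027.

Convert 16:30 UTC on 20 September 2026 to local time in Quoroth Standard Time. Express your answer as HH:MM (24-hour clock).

At the standard offset (UTC−09:30), 16:30 UTC − 9h30m = 07:00 Quoroth Standard Time standard time.
The standard-time date in Quoroth Standard Time, 20 September 2026, does not fall between 25 September 2026 and 15 March 2027, so daylight saving is not in effect and Quoroth Standard Time is at UTC−09:30.
16:30 UTC − 9h30m = 07:00 local.

07:00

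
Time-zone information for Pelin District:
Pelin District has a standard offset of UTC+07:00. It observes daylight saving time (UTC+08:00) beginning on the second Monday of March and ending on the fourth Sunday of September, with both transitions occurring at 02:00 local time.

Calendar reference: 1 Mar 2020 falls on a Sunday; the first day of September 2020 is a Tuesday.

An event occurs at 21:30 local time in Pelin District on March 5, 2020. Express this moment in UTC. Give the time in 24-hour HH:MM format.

14:30

1 March 2020 is a Sunday, so the first Monday is March 2 and the second is March 9.
1 September 2020 is a Tuesday, so the first Sunday is September 6 and the fourth is September 27.
Daylight saving runs 9 March – 27 September; March 5, 2020 is outside that window, so Pelin District is on standard time at UTC+07:00.
21:30 local − 7h = 14:30 UTC.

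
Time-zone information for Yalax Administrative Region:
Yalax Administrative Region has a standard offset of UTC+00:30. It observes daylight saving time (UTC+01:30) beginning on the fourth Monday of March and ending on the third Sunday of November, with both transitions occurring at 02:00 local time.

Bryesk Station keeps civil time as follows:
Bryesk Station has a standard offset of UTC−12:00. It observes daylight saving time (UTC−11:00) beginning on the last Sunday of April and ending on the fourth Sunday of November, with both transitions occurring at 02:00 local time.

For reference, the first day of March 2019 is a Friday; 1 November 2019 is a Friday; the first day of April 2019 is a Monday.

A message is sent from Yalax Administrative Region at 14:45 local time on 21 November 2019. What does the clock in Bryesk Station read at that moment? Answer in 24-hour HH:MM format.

1 March 2019 is a Friday, so the first Monday is March 4 and the fourth is March 25.
1 November 2019 is a Friday, so the first Sunday is November 3 and the third is November 17.
21 November 2019 does not fall between 25 March and 17 November, so daylight saving is not in effect and Yalax Administrative Region is at UTC+00:30.
14:45 Yalax Administrative Region − 0h30m = 14:15 UTC.
1 April 2019 is a Monday, so Sundays fall on 7, 14, 21, 28; the last is April 28.
1 November 2019 is a Friday, so the first Sunday is November 3 and the fourth is November 24.
At the standard offset (UTC−12:00), 14:15 UTC − 12h = 02:15 Bryesk Station standard time.
Daylight saving runs 28 April – 24 November; the standard-time date in Bryesk Station, 21 November 2019, is inside that window, so Bryesk Station is at UTC−11:00.
14:15 UTC − 11h = 03:15 Bryesk Station.

03:15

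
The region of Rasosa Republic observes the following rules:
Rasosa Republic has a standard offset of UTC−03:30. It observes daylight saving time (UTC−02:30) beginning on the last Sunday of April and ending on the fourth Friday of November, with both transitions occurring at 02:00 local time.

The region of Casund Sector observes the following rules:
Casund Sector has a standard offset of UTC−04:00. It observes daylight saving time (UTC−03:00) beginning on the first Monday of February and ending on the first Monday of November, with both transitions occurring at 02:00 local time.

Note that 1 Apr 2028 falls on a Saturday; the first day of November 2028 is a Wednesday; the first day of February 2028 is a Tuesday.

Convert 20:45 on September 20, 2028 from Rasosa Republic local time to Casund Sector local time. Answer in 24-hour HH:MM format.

1 April 2028 is a Saturday, so Sundays fall on 2, 9, 16, 23, 30; the last is April 30.
1 November 2028 is a Wednesday, so the first Friday is November 3 and the fourth is November 24.
September 20, 2028 falls between 30 April and 24 November, so daylight saving is in effect and Rasosa Republic is at UTC−02:30.
20:45 Rasosa Republic + 2h30m = 23:15 UTC.
1 February 2028 is a Tuesday, so the first Monday is February 7.
1 November 2028 is a Wednesday, so the first Monday is November 6.
At the standard offset (UTC−04:00), 23:15 UTC − 4h = 19:15 Casund Sector standard time.
Daylight saving runs 7 February – 6 November; the standard-time date in Casund Sector, September 20, 2028, is inside that window, so Casund Sector is at UTC−03:00.
23:15 UTC − 3h = 20:15 Casund Sector.

20:15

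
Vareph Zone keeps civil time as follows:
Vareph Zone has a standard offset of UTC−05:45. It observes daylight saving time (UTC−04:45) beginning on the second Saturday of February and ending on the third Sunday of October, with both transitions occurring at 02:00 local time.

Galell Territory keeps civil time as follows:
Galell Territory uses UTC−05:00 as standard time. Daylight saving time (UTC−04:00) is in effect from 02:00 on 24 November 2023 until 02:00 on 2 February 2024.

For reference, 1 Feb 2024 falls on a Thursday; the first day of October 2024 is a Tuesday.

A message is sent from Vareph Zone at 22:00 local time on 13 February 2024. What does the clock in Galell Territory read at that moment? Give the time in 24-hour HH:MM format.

21:45

1 February 2024 is a Thursday, so the first Saturday is February 3 and the second is February 10.
1 October 2024 is a Tuesday, so the first Sunday is October 6 and the third is October 20.
13 February 2024 lies within the daylight-saving period (10 February – 20 October), so Vareph Zone is on daylight time, UTC−04:45.
22:00 Vareph Zone + 4h45m = 02:45 UTC (rolling into the next day, 14 February 2024).
At the standard offset (UTC−05:00), 02:45 UTC − 5h = 21:45 Galell Territory standard time (rolling into the previous day, 13 February 2024).
The standard-time date in Galell Territory, 13 February 2024, is outside the daylight-saving period (24 November 2023 – 2 February 2024), so Galell Territory is on standard time, UTC−05:00.
02:45 UTC − 5h = 21:45 Galell Territory (rolling into the previous day, 13 February 2024).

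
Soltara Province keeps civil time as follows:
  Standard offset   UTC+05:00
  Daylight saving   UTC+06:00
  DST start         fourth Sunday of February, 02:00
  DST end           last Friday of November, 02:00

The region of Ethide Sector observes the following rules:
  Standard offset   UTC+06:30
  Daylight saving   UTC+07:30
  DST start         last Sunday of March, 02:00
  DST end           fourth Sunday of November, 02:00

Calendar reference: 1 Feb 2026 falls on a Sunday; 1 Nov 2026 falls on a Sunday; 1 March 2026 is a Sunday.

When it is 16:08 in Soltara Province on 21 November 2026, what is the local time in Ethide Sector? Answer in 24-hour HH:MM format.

1 February 2026 is a Sunday, so the first Sunday is February 1 and the fourth is February 22.
1 November 2026 is a Sunday, so Fridays fall on 6, 13, 20, 27; the last is November 27.
21 November 2026 falls between 22 February and 27 November, so daylight saving is in effect and Soltara Province is at UTC+06:00.
16:08 Soltara Province − 6h = 10:08 UTC.
1 March 2026 is a Sunday, so Sundays fall on 1, 8, 15, 22, 29; the last is March 29.
1 November 2026 is a Sunday, so the first Sunday is November 1 and the fourth is November 22.
At the standard offset (UTC+06:30), 10:08 UTC + 6h30m = 16:38 Ethide Sector standard time.
Daylight saving runs 29 March – 22 November; the standard-time date in Ethide Sector, 21 November 2026, is inside that window, so Ethide Sector is at UTC+07:30.
10:08 UTC + 7h30m = 17:38 Ethide Sector.

17:38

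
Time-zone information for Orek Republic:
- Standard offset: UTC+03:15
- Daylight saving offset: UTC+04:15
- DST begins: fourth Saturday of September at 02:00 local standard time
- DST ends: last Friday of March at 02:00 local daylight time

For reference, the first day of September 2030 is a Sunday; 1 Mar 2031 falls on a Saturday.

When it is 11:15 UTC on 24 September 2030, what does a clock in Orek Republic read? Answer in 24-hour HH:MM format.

14:30

1 September 2030 is a Sunday, so the first Saturday is September 7 and the fourth is September 28.
1 March 2031 is a Saturday, so Fridays fall on 7, 14, 21, 28; the last is March 28.
At the standard offset (UTC+03:15), 11:15 UTC + 3h15m = 14:30 Orek Republic standard time.
The standard-time date in Orek Republic, 24 September 2030, does not fall between 28 September 2030 and 28 March 2031, so daylight saving is not in effect and Orek Republic is at UTC+03:15.
11:15 UTC + 3h15m = 14:30 local.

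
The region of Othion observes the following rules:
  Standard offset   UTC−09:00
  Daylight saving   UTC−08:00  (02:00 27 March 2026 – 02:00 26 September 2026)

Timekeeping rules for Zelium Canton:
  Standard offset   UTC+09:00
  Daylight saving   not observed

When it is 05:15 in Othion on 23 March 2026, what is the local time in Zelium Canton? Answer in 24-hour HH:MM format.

23 March 2026 is outside the daylight-saving period (27 March – 26 September), so Othion is on standard time, UTC−09:00.
05:15 Othion + 9h = 14:15 UTC.
Zelium Canton stays on UTC+09:00 all year.
14:15 UTC + 9h = 23:15 Zelium Canton.

23:15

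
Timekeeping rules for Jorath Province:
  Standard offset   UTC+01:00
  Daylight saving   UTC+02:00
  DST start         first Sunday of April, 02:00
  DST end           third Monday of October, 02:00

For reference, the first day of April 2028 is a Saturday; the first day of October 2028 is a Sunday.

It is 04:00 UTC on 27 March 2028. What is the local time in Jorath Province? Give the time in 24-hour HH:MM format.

1 April 2028 is a Saturday, so the first Sunday is April 2.
1 October 2028 is a Sunday, so the first Monday is October 2 and the third is October 16.
At the standard offset (UTC+01:00), 04:00 UTC + 1h = 05:00 Jorath Province standard time.
The standard-time date in Jorath Province, 27 March 2028, does not fall between 2 April and 16 October, so daylight saving is not in effect and Jorath Province is at UTC+01:00.
04:00 UTC + 1h = 05:00 local.

05:00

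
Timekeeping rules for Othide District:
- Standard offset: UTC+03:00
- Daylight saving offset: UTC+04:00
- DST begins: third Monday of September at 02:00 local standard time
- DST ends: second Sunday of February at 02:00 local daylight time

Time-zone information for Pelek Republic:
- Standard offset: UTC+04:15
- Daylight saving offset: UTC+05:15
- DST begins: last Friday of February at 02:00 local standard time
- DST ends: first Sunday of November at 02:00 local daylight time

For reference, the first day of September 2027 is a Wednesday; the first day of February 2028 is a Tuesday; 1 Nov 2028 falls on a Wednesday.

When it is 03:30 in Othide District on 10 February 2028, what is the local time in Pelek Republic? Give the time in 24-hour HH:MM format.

03:45

1 September 2027 is a Wednesday, so the first Monday is September 6 and the third is September 20.
1 February 2028 is a Tuesday, so the first Sunday is February 6 and the second is February 13.
Daylight saving runs 20 September 2027 – 13 February 2028; 10 February 2028 is inside that window, so Othide District is at UTC+04:00.
03:30 Othide District − 4h = 23:30 UTC (rolling into the previous day, 9 February 2028).
1 February 2028 is a Tuesday, so Fridays fall on 4, 11, 18, 25; the last is February 25.
1 November 2028 is a Wednesday, so the first Sunday is November 5.
At the standard offset (UTC+04:15), 23:30 UTC + 4h15m = 03:45 Pelek Republic standard time (rolling into the next day, 10 February 2028).
The standard-time date in Pelek Republic, 10 February 2028, is outside the daylight-saving period (25 February – 5 November), so Pelek Republic is on standard time, UTC+04:15.
23:30 UTC + 4h15m = 03:45 Pelek Republic (rolling into the next day, 10 February 2028).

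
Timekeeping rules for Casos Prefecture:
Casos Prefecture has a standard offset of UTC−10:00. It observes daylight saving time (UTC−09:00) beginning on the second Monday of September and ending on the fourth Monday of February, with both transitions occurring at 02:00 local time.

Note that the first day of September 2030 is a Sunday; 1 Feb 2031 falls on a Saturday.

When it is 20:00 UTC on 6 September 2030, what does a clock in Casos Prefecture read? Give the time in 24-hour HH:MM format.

1 September 2030 is a Sunday, so the first Monday is September 2 and the second is September 9.
1 February 2031 is a Saturday, so the first Monday is February 3 and the fourth is February 24.
At the standard offset (UTC−10:00), 20:00 UTC − 10h = 10:00 Casos Prefecture standard time.
The standard-time date in Casos Prefecture, 6 September 2030, does not fall between 9 September 2030 and 24 February 2031, so daylight saving is not in effect and Casos Prefecture is at UTC−10:00.
20:00 UTC − 10h = 10:00 local.

10:00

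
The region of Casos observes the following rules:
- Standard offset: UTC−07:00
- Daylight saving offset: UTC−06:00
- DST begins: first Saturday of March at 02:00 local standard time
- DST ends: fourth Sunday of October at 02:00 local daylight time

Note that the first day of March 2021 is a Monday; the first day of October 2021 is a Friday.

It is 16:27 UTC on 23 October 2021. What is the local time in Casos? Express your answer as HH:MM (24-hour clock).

10:27

1 March 2021 is a Monday, so the first Saturday is March 6.
1 October 2021 is a Friday, so the first Sunday is October 3 and the fourth is October 24.
At the standard offset (UTC−07:00), 16:27 UTC − 7h = 09:27 Casos standard time.
The standard-time date in Casos, 23 October 2021, falls between 6 March and 24 October, so daylight saving is in effect and Casos is at UTC−06:00.
16:27 UTC − 6h = 10:27 local.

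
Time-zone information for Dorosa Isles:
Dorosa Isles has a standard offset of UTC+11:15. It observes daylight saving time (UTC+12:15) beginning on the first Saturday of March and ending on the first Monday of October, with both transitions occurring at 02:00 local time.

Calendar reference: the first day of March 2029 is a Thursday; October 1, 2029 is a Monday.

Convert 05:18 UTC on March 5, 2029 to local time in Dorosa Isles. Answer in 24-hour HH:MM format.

1 March 2029 is a Thursday, so the first Saturday is March 3.
1 October 2029 is a Monday, so the first Monday is October 1.
At the standard offset (UTC+11:15), 05:18 UTC + 11h15m = 16:33 Dorosa Isles standard time.
Daylight saving runs 3 March – 1 October; the standard-time date in Dorosa Isles, March 5, 2029, is inside that window, so Dorosa Isles is at UTC+12:15.
05:18 UTC + 12h15m = 17:33 local.

17:33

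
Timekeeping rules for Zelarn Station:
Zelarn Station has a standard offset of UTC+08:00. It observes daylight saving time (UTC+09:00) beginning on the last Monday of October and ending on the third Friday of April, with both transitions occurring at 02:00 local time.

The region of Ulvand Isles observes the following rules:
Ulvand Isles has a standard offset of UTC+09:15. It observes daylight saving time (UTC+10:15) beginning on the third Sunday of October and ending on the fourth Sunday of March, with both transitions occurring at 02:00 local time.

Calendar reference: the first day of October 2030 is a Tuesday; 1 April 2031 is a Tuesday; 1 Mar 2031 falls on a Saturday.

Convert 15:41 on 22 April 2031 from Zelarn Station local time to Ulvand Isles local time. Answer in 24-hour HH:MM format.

16:56

1 October 2030 is a Tuesday, so Mondays fall on 7, 14, 21, 28; the last is October 28.
1 April 2031 is a Tuesday, so the first Friday is April 4 and the third is April 18.
Daylight saving runs 28 October 2030 – 18 April 2031; 22 April 2031 is outside that window, so Zelarn Station is on standard time at UTC+08:00.
15:41 Zelarn Station − 8h = 07:41 UTC.
1 October 2030 is a Tuesday, so the first Sunday is October 6 and the third is October 20.
1 March 2031 is a Saturday, so the first Sunday is March 2 and the fourth is March 23.
At the standard offset (UTC+09:15), 07:41 UTC + 9h15m = 16:56 Ulvand Isles standard time.
The standard-time date in Ulvand Isles, 22 April 2031, is outside the daylight-saving period (20 October 2030 – 23 March 2031), so Ulvand Isles is on standard time, UTC+09:15.
07:41 UTC + 9h15m = 16:56 Ulvand Isles.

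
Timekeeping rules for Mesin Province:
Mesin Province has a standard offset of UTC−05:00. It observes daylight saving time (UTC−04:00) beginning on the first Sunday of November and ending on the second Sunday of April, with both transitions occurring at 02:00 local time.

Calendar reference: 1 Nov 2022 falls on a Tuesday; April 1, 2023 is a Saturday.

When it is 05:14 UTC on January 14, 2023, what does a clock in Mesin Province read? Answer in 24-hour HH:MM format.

1 November 2022 is a Tuesday, so the first Sunday is November 6.
1 April 2023 is a Saturday, so the first Sunday is April 2 and the second is April 9.
At the standard offset (UTC−05:00), 05:14 UTC − 5h = 00:14 Mesin Province standard time.
Daylight saving runs 6 November 2022 – 9 April 2023; the standard-time date in Mesin Province, January 14, 2023, is inside that window, so Mesin Province is at UTC−04:00.
05:14 UTC − 4h = 01:14 local.

01:14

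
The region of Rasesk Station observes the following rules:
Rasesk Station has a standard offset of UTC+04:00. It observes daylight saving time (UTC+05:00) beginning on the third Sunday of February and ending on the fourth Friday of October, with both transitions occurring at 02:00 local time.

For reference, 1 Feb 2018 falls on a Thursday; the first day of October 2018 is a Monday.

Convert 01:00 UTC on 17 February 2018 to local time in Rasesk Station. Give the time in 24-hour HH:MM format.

1 February 2018 is a Thursday, so the first Sunday is February 4 and the third is February 18.
1 October 2018 is a Monday, so the first Friday is October 5 and the fourth is October 26.
At the standard offset (UTC+04:00), 01:00 UTC + 4h = 05:00 Rasesk Station standard time.
The standard-time date in Rasesk Station, 17 February 2018, does not fall between 18 February and 26 October, so daylight saving is not in effect and Rasesk Station is at UTC+04:00.
01:00 UTC + 4h = 05:00 local.

05:00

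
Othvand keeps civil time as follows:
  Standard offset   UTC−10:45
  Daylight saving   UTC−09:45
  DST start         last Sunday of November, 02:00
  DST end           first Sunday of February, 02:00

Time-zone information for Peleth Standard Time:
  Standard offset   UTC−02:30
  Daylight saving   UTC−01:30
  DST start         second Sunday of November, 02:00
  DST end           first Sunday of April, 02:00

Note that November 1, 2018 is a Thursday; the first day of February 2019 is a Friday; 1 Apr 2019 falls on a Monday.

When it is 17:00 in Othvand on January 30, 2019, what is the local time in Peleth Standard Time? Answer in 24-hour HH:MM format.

1 November 2018 is a Thursday, so Sundays fall on 4, 11, 18, 25; the last is November 25.
1 February 2019 is a Friday, so the first Sunday is February 3.
Daylight saving runs 25 November 2018 – 3 February 2019; January 30, 2019 is inside that window, so Othvand is at UTC−09:45.
17:00 Othvand + 9h45m = 02:45 UTC (rolling into the next day, 31 January 2019).
1 November 2018 is a Thursday, so the first Sunday is November 4 and the second is November 11.
1 April 2019 is a Monday, so the first Sunday is April 7.
At the standard offset (UTC−02:30), 02:45 UTC − 2h30m = 00:15 Peleth Standard Time standard time.
The standard-time date in Peleth Standard Time, January 31, 2019, lies within the daylight-saving period (11 November 2018 – 7 April 2019), so Peleth Standard Time is on daylight time, UTC−01:30.
02:45 UTC − 1h30m = 01:15 Peleth Standard Time.

01:15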